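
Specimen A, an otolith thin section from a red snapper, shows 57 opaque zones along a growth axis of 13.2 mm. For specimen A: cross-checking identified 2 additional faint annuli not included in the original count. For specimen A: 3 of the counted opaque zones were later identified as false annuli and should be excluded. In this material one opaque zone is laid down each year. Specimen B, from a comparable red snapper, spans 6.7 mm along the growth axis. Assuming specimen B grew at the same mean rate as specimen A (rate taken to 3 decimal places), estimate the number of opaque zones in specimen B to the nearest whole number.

28 opaque zones

Specimen A: correcting the raw count gives 57 − 3 + 2 = 56 true opaque zones.
A: Extension rate ≈ 13.2 / 56 = 0.236 mm/year.
B spans 6.7 / 0.236 = 28.39 years ≈ 28 opaque zones.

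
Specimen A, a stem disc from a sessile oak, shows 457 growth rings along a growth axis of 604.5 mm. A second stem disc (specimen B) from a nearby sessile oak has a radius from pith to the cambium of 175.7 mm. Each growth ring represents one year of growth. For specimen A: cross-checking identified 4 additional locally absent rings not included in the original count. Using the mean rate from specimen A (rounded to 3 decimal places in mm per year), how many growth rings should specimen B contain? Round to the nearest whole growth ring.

Specimen A: adjusted count: 457 + 4 = 461 growth rings.
A: 604.5 mm over 461 years gives 604.5 / 461 ≈ 1.311 mm/yr.
B spans 175.7 / 1.311 = 134.02 years ≈ 134 growth rings.

134 growth rings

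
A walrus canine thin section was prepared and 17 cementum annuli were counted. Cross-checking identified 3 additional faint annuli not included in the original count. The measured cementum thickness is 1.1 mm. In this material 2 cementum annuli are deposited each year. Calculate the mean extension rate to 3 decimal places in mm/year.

0.110 mm/year

Adjusted count: 17 + 3 = 20 cementum annuli.
20 cementum annuli at 2 per year is 20 / 2 = 10 years.
Extension rate ≈ 1.1 / 10 = 0.110 mm/year.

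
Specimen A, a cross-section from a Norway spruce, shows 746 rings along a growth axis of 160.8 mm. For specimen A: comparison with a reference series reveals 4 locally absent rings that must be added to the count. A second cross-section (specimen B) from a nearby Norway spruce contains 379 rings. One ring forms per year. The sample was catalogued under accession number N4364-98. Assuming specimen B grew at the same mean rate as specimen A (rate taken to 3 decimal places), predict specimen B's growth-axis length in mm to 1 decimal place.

81.1 mm

Specimen A: adjusted count: 746 + 4 = 750 rings.
A: 160.8 mm over 750 years gives 160.8 / 750 ≈ 0.214 mm per year.
For B, 0.214 mm/year × 379 years = 81.1 mm.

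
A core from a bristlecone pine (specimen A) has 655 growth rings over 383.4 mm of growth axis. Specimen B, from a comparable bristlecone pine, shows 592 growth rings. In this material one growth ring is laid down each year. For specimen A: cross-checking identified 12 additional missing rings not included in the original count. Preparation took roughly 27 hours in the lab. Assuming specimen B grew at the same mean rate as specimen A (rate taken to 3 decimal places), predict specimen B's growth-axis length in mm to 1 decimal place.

340.4 mm

Specimen A: adjusted count: 655 + 12 = 667 growth rings.
A: Mean rate = 383.4 mm / 667 years ≈ 0.575 mm/year.
B's length ≈ 0.575 × 592 = 340.4 mm.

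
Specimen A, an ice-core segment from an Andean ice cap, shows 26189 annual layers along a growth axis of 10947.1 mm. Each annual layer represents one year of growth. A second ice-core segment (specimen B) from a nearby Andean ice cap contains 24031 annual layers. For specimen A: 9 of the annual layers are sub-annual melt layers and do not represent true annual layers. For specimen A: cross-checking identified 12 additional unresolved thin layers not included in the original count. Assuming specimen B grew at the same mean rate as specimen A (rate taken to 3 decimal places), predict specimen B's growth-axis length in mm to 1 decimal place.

Specimen A: correcting the raw count gives 26189 − 9 + 12 = 26192 true annual layers.
A: Extension rate ≈ 10947.1 / 26192 = 0.418 mm per year.
Length of B = 0.418 × 24031 = 10045.0 mm.

10045.0 mm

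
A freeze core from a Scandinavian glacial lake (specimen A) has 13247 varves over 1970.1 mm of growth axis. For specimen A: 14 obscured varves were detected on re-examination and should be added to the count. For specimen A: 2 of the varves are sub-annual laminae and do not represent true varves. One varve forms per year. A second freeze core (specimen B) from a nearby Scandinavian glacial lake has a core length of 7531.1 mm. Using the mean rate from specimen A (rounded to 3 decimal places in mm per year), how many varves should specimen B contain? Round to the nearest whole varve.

Specimen A: correcting the raw count gives 13247 − 2 + 14 = 13259 true varves.
A: Mean rate = 1970.1 mm / 13259 years ≈ 0.149 mm/year.
Specimen B: 7531.1 mm / 0.149 mm per year = 50544.30 years ≈ 50544 varves.

50544 varves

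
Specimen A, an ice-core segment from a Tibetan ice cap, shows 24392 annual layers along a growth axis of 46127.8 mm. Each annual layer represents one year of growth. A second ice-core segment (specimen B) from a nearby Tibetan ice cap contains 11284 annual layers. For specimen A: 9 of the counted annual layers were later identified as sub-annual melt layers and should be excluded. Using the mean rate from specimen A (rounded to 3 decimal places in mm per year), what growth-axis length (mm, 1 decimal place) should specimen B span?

21349.3 mm

Specimen A: after corrections the count is 24392 − 9 = 24383 annual layers.
A: Extension rate ≈ 46127.8 / 24383 = 1.892 mm/year.
Length of B = 1.892 × 11284 = 21349.3 mm.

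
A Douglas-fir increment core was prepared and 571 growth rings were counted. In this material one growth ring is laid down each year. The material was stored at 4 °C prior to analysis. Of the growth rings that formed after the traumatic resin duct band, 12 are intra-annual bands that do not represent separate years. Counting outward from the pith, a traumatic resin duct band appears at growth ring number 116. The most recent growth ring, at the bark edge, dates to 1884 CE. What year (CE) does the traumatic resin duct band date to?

Between growth ring 116 and the bark edge there are 571 − 116 = 455 growth rings.
455 − 12 false = 443 true growth rings after the traumatic resin duct band.
The growth ring at the bark edge is 1884 CE, so the traumatic resin duct band dates to 1884 − 443 = 1441 CE.

1441 CE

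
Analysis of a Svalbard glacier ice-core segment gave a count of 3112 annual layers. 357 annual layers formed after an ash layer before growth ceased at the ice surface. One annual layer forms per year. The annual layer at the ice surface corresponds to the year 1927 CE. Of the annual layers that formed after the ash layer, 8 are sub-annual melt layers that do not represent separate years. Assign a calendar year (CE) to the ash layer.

1578 CE

357 annual layers post-date the ash layer.
357 − 8 false = 349 true annual layers after the ash layer.
1927 − 349 = 1578 CE.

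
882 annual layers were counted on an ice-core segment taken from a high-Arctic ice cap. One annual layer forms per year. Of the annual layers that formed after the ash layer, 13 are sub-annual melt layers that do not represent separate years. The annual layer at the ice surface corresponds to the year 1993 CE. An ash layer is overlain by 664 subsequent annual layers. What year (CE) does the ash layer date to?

1342 CE

664 annual layers formed after the ash layer.
664 − 13 false = 651 true annual layers after the ash layer.
1993 − 651 = 1342 CE.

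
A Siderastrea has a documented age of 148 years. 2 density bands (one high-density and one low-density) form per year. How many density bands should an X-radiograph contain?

296 density bands

Expected density bands: 148 × 2 = 296.
So 296 density bands should be present.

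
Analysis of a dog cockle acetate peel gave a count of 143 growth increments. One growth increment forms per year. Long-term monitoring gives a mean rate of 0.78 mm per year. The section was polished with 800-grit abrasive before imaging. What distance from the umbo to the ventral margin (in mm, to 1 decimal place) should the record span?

111.5 mm

143 years of growth are recorded.
143 years at 0.78 mm/year gives 0.78 × 143 = 111.5 mm.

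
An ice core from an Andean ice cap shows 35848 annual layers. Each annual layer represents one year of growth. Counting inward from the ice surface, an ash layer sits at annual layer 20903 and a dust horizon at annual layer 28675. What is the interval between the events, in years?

The two markers are separated by 28675 − 20903 = 7772 annual layers.
That is 7772 years at one annual layer per year.

7772 years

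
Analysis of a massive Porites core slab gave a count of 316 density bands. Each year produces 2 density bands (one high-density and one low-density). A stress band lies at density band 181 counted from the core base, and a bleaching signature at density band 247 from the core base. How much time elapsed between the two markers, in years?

33 years

247 − 181 = 66 density bands lie between the two events.
Dividing by 2 density bands per year: 66 / 2 = 33 years.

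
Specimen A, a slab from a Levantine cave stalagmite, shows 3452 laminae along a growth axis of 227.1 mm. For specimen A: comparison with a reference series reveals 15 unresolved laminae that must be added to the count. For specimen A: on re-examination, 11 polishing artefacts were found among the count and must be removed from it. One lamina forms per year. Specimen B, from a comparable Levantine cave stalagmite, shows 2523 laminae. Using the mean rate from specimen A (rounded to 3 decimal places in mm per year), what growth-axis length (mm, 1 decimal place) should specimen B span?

Specimen A: true lamina count = 3452 − 11 + 15 = 3456.
A: Mean rate = 227.1 mm / 3456 years ≈ 0.066 mm/year.
Length of B = 0.066 × 2523 = 166.5 mm.

166.5 mm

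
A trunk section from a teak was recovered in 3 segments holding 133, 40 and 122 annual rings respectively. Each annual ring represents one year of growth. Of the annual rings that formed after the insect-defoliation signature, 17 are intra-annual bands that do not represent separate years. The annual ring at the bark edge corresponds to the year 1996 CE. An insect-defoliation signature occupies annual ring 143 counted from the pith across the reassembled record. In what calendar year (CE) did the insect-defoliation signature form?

1861 CE

Total annual rings = 133 + 40 + 122 = 295.
Between annual ring 143 and the bark edge there are 295 − 143 = 152 annual rings.
Removing the 17 false annual rings leaves 152 − 17 = 135 true annual rings beyond the insect-defoliation signature.
The annual ring at the bark edge is 1996 CE, so the insect-defoliation signature dates to 1996 − 135 = 1861 CE.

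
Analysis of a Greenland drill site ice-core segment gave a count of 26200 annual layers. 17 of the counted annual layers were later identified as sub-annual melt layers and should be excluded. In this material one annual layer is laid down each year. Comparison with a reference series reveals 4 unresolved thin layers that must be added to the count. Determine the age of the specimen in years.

26187 years

Adjusted count: 26200 − 17 + 4 = 26187 annual layers.
With a one-to-one annual layer periodicity this is 26187 years.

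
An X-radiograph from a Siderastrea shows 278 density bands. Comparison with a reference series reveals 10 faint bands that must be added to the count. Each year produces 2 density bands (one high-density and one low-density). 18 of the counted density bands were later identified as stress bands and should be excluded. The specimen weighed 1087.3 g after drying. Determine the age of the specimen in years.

After corrections the count is 278 − 18 + 10 = 270 density bands.
With 2 density bands per year, 270 / 2 = 135 years.

135 years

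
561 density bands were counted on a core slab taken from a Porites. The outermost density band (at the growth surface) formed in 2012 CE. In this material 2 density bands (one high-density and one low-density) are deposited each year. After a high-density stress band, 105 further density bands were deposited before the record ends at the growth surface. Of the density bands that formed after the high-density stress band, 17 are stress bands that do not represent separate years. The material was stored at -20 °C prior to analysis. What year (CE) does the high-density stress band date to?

105 density bands post-date the high-density stress band.
Removing the 17 false density bands leaves 105 − 17 = 88 true density bands beyond the high-density stress band.
88 density bands at 2 per year is 88 / 2 = 44 years.
The density band at the growth surface is 2012 CE, so the high-density stress band dates to 2012 − 44 = 1968 CE.

1968 CE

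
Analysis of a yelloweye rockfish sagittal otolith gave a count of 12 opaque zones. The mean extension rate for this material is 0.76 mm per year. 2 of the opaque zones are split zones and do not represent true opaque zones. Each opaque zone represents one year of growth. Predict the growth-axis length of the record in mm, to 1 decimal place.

7.6 mm

Adjusted count: 12 − 2 = 10 opaque zones.
10 years at 0.76 mm/year gives 0.76 × 10 = 7.6 mm.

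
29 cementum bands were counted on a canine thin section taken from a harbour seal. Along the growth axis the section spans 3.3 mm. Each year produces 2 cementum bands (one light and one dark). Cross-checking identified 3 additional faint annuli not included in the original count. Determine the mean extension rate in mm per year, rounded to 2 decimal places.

Correcting the raw count gives 29 + 3 = 32 true cementum bands.
With 2 cementum bands per year, 32 / 2 = 16 years.
3.3 mm over 16 years gives 3.3 / 16 ≈ 0.21 mm per year.

0.21 mm per year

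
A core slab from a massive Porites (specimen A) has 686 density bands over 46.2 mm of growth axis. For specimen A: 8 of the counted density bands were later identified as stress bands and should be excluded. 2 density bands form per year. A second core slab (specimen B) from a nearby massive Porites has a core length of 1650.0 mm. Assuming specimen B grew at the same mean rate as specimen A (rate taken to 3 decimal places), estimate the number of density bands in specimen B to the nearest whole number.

Specimen A: correcting the raw count gives 686 − 8 = 678 true density bands.
Specimen A: dividing by 2 density bands per year: 678 / 2 = 339 years.
A: Extension rate ≈ 46.2 / 339 = 0.136 mm/yr.
For B, 1650.0 / 0.136 = 12132.35 years; at 2 density bands per year that is 12132.35 × 2 ≈ 24265 density bands.

24265 density bands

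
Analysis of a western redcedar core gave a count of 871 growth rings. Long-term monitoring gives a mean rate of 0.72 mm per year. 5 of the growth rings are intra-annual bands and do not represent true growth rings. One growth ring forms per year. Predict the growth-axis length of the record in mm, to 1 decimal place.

Correcting the raw count gives 871 − 5 = 866 true growth rings.
Predicted length = 0.72 mm/year × 866 years = 623.5 mm.

623.5 mm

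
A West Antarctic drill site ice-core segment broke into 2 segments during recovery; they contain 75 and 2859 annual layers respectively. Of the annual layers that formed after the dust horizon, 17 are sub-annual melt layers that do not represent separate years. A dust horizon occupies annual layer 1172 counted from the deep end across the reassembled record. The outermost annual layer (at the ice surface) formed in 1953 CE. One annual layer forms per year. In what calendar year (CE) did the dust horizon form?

208 CE

Total annual layers = 75 + 2859 = 2934.
Between annual layer 1172 and the ice surface there are 2934 − 1172 = 1762 annual layers.
Removing the 17 false annual layers leaves 1762 − 17 = 1745 true annual layers beyond the dust horizon.
1953 − 1745 = 208 CE.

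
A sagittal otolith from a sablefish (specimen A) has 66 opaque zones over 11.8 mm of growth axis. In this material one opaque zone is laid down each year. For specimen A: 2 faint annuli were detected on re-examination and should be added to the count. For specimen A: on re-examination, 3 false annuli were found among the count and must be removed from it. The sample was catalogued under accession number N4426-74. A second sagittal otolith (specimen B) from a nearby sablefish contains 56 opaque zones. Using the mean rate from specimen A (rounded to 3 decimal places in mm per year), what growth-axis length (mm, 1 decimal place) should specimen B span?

10.2 mm

Specimen A: true opaque zone count = 66 − 3 + 2 = 65.
A: Mean rate = 11.8 mm / 65 years ≈ 0.182 mm/year.
For B, 0.182 mm/year × 56 years = 10.2 mm.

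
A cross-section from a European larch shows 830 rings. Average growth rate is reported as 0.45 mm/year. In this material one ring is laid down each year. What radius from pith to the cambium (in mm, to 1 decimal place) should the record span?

373.5 mm

830 years of growth are recorded.
830 years at 0.45 mm/year gives 0.45 × 830 = 373.5 mm.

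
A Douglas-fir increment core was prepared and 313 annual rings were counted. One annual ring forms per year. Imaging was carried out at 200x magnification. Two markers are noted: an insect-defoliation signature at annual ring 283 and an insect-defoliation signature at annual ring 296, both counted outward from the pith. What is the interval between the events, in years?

13 years

Separation: 296 − 283 = 13 annual rings.
One annual ring per year makes the interval 13 years.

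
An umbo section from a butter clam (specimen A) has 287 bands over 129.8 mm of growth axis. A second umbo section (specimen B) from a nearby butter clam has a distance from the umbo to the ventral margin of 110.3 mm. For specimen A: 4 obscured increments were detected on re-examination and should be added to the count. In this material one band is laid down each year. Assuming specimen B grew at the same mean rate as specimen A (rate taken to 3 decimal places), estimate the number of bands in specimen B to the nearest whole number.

Specimen A: adjusted count: 287 + 4 = 291 bands.
A: Mean rate = 129.8 mm / 291 years ≈ 0.446 mm/year.
B spans 110.3 / 0.446 = 247.31 years ≈ 247 bands.

247 bands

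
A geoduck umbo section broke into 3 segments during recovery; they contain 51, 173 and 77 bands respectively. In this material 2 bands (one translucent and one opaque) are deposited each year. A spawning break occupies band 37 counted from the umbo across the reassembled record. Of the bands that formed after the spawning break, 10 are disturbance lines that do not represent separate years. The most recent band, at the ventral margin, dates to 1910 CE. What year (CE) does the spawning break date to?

1783 CE

Total bands = 51 + 173 + 77 = 301.
The spawning break sits at band 37 from the umbo, so 301 − 37 = 264 bands formed after it.
264 − 10 false = 254 true bands after the spawning break.
254 bands at 2 per year is 254 / 2 = 127 years.
The band at the ventral margin is 1910 CE, so the spawning break dates to 1910 − 127 = 1783 CE.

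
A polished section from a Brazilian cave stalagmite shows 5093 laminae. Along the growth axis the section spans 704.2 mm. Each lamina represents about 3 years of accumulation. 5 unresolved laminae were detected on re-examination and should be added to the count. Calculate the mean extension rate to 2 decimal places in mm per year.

Correcting the raw count gives 5093 + 5 = 5098 true laminae.
5098 laminae at 3 years each span 5098 × 3 = 15294 years.
Mean rate = 704.2 mm / 15294 years ≈ 0.05 mm per year.

0.05 mm per year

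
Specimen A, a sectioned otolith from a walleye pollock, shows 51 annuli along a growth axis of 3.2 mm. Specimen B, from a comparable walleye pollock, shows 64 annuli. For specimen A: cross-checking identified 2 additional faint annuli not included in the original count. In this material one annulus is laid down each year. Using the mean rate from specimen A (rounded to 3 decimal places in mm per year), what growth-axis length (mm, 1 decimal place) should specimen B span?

Specimen A: true annulus count = 51 + 2 = 53.
A: 3.2 mm over 53 years gives 3.2 / 53 ≈ 0.060 mm per year.
Length of B = 0.060 × 64 = 3.8 mm.

3.8 mm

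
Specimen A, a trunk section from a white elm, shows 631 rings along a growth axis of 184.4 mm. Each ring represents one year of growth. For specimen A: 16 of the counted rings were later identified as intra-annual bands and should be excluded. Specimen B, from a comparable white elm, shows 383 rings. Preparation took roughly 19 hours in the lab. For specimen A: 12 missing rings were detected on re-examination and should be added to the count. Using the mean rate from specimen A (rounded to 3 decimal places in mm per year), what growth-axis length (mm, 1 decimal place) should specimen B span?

112.6 mm

Specimen A: after corrections the count is 631 − 16 + 12 = 627 rings.
A: Extension rate ≈ 184.4 / 627 = 0.294 mm/yr.
Length of B = 0.294 × 383 = 112.6 mm.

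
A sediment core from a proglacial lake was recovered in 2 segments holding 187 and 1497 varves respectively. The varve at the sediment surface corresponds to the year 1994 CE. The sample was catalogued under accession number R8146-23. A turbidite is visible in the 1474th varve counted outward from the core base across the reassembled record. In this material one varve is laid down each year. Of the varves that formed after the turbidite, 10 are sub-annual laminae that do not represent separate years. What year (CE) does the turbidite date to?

Total varves = 187 + 1497 = 1684.
Between varve 1474 and the sediment surface there are 1684 − 1474 = 210 varves.
Excluding 10 false varves: 210 − 10 = 200.
1994 − 200 = 1794 CE.

1794 CE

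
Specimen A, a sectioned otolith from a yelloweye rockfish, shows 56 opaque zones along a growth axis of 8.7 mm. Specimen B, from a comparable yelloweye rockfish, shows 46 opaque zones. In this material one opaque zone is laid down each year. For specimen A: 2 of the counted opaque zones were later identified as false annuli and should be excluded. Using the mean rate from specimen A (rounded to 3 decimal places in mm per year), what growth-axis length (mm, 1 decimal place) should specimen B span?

Specimen A: true opaque zone count = 56 − 2 = 54.
A: 8.7 mm over 54 years gives 8.7 / 54 ≈ 0.161 mm/year.
B's length ≈ 0.161 × 46 = 7.4 mm.

7.4 mm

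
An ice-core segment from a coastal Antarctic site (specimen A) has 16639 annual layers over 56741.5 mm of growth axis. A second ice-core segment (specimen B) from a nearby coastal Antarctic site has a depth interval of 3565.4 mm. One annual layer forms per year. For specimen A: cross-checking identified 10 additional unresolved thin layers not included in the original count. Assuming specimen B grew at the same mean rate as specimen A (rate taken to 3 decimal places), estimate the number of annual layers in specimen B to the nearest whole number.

1046 annual layers

Specimen A: correcting the raw count gives 16639 + 10 = 16649 true annual layers.
A: Extension rate ≈ 56741.5 / 16649 = 3.408 mm per year.
Specimen B: 3565.4 mm / 3.408 mm per year = 1046.19 years ≈ 1046 annual layers.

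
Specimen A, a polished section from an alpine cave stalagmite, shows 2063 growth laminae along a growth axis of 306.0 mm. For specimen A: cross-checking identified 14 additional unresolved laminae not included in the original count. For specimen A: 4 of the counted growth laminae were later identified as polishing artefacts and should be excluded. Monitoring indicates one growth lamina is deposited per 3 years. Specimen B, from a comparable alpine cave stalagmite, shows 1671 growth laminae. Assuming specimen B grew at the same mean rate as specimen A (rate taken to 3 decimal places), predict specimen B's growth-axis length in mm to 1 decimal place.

245.6 mm

Specimen A: correcting the raw count gives 2063 − 4 + 14 = 2073 true growth laminae.
Specimen A: 2073 growth laminae at 3 years each span 2073 × 3 = 6219 years.
A: Extension rate ≈ 306.0 / 6219 = 0.049 mm/yr.
Specimen B: at 3 years per growth lamina, 1671 × 3 = 5013 years. B's length ≈ 0.049 × 5013 = 245.6 mm.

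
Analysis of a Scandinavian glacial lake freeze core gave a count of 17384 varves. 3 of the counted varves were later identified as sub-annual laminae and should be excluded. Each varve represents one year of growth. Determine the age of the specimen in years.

17381 years

After corrections the count is 17384 − 3 = 17381 varves.
With a one-to-one varve periodicity this is 17381 years.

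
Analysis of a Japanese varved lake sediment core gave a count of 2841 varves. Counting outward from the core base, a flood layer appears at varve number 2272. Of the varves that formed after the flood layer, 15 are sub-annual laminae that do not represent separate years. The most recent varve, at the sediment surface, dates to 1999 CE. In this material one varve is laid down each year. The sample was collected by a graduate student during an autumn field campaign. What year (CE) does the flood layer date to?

The flood layer sits at varve 2272 from the core base, so 2841 − 2272 = 569 varves formed after it.
Excluding 15 false varves: 569 − 15 = 554.
The varve at the sediment surface is 1999 CE, so the flood layer dates to 1999 − 554 = 1445 CE.

1445 CE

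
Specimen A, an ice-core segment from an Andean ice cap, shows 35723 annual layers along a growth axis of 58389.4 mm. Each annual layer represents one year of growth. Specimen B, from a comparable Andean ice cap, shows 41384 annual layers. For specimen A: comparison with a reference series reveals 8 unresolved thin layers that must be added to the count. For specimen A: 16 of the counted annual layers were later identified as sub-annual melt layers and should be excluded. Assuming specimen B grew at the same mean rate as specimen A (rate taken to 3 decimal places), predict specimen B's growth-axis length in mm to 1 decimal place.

67662.8 mm

Specimen A: after corrections the count is 35723 − 16 + 8 = 35715 annual layers.
A: Mean rate = 58389.4 mm / 35715 years ≈ 1.635 mm/year.
B's length ≈ 1.635 × 41384 = 67662.8 mm.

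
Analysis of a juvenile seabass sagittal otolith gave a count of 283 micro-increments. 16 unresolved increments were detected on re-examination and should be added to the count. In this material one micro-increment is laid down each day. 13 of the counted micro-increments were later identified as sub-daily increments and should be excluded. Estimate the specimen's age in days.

286 days

Adjusted count: 283 − 13 + 16 = 286 micro-increments.
With a one-to-one micro-increment periodicity this is 286 days.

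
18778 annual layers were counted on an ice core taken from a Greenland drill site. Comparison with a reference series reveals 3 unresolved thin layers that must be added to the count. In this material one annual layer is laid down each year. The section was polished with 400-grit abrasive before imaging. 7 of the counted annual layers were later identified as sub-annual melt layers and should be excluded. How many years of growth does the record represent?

Adjusted count: 18778 − 7 + 3 = 18774 annual layers.
At one annual layer per year, that is 18774 years.

18774 yr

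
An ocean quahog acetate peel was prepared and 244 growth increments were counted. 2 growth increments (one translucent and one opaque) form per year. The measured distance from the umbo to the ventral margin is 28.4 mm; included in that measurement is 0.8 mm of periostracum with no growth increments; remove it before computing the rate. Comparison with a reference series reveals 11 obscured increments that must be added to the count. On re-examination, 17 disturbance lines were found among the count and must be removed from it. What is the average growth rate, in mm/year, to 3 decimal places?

After corrections the count is 244 − 17 + 11 = 238 growth increments.
Dividing by 2 growth increments per year: 238 / 2 = 119 years.
Removing the 0.8 mm offcut leaves 28.4 − 0.8 = 27.6 mm.
Mean rate = 27.6 mm / 119 years ≈ 0.232 mm/year.

0.232 mm/year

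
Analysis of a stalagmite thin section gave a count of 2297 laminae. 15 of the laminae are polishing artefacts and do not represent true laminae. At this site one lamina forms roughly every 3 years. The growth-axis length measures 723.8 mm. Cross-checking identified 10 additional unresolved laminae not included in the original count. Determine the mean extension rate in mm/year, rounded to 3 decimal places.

0.105 mm/year

After corrections the count is 2297 − 15 + 10 = 2292 laminae.
At 3 years per lamina, 2292 × 3 = 6876 years.
723.8 mm over 6876 years gives 723.8 / 6876 ≈ 0.105 mm/year.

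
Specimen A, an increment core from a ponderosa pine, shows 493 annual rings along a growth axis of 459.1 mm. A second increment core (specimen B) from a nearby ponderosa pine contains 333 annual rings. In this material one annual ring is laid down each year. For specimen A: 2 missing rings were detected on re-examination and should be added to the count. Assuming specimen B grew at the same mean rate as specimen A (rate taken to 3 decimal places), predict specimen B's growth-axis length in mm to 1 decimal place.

308.7 mm

Specimen A: correcting the raw count gives 493 + 2 = 495 true annual rings.
A: 459.1 mm over 495 years gives 459.1 / 495 ≈ 0.927 mm per year.
Length of B = 0.927 × 333 = 308.7 mm.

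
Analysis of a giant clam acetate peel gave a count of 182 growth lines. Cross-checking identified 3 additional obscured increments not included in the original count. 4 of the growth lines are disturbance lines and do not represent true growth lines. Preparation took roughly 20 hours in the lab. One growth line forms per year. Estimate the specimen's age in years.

181 years

True growth line count = 182 − 4 + 3 = 181.
One growth line per year makes the duration 181 years.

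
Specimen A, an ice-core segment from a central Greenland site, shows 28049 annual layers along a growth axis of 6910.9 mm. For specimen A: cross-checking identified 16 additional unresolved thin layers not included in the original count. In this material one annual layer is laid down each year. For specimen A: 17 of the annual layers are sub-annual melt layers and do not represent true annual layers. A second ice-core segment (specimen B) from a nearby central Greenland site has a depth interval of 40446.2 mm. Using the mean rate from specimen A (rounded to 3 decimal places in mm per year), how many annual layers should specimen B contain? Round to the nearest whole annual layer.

Specimen A: true annual layer count = 28049 − 17 + 16 = 28048.
A: Mean rate = 6910.9 mm / 28048 years ≈ 0.246 mm per year.
For B, 40446.2 / 0.246 = 164415.45 years ≈ 164415 annual layers.

164415 annual layers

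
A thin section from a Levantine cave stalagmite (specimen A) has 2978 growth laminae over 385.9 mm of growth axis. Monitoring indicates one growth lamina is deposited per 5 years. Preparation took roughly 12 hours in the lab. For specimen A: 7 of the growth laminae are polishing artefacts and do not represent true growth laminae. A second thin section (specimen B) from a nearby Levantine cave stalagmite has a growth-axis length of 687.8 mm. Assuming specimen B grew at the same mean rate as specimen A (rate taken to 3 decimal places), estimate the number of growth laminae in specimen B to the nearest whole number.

Specimen A: true growth lamina count = 2978 − 7 = 2971.
Specimen A: at 5 years per growth lamina, 2971 × 5 = 14855 years.
A: 385.9 mm over 14855 years gives 385.9 / 14855 ≈ 0.026 mm per year.
B spans 687.8 / 0.026 = 26453.85 years; at 5 years per growth lamina that is 26453.85 / 5 ≈ 5291 growth laminae.

5291 growth laminae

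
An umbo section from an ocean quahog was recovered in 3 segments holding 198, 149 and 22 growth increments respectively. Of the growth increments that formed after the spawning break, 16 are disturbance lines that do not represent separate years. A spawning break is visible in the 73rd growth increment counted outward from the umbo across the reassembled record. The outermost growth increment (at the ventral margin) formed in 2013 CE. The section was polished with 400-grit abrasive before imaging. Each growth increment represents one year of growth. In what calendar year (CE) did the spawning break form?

1733 CE

Total growth increments = 198 + 149 + 22 = 369.
369 − 73 = 296 growth increments lie beyond the spawning break toward the ventral margin.
Removing the 16 false growth increments leaves 296 − 16 = 280 true growth increments beyond the spawning break.
The growth increment at the ventral margin is 2013 CE, so the spawning break dates to 2013 − 280 = 1733 CE.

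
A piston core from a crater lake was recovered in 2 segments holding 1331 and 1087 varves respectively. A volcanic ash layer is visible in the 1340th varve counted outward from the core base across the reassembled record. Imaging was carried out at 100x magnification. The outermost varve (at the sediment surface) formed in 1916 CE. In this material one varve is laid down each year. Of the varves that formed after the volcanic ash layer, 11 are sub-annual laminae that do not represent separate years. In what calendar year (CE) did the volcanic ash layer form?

849 CE

Total varves = 1331 + 1087 = 2418.
Between varve 1340 and the sediment surface there are 2418 − 1340 = 1078 varves.
1078 − 11 false = 1067 true varves after the volcanic ash layer.
The varve at the sediment surface is 1916 CE, so the volcanic ash layer dates to 1916 − 1067 = 849 CE.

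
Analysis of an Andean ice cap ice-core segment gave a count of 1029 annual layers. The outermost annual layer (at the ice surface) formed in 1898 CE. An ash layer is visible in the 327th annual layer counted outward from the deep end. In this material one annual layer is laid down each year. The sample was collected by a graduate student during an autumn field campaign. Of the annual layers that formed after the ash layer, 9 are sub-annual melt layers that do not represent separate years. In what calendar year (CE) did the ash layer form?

1205 CE

Between annual layer 327 and the ice surface there are 1029 − 327 = 702 annual layers.
Removing the 9 false annual layers leaves 702 − 9 = 693 true annual layers beyond the ash layer.
1898 − 693 = 1205 CE.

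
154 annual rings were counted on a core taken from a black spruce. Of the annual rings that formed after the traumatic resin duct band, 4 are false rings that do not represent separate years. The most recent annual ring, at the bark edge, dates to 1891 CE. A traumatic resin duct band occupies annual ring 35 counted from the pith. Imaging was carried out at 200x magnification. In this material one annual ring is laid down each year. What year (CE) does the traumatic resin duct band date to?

154 − 35 = 119 annual rings lie beyond the traumatic resin duct band toward the bark edge.
Excluding 4 false annual rings: 119 − 4 = 115.
1891 − 115 = 1776 CE.

1776 CE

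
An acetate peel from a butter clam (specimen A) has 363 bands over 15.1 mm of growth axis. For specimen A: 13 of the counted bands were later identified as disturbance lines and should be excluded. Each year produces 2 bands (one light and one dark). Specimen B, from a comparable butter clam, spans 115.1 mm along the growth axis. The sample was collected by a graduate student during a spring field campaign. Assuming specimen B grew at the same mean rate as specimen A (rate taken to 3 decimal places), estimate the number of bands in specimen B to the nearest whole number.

2677 bands

Specimen A: correcting the raw count gives 363 − 13 = 350 true bands.
Specimen A: dividing by 2 bands per year: 350 / 2 = 175 years.
A: Mean rate = 15.1 mm / 175 years ≈ 0.086 mm per year.
B spans 115.1 / 0.086 = 1338.37 years; at 2 bands per year that is 1338.37 × 2 ≈ 2677 bands.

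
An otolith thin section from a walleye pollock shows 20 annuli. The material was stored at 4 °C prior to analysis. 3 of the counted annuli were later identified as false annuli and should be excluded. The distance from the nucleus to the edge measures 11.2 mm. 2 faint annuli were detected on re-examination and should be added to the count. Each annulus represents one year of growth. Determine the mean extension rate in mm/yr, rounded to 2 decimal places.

Adjusted count: 20 − 3 + 2 = 19 annuli.
Extension rate ≈ 11.2 / 19 = 0.59 mm/yr.

0.59 mm/yr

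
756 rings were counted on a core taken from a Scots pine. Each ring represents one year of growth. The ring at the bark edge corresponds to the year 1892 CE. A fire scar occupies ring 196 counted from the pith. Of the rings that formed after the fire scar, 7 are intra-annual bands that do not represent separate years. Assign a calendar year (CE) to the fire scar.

Between ring 196 and the bark edge there are 756 − 196 = 560 rings.
560 − 7 false = 553 true rings after the fire scar.
Counting back 553 years from 1892 CE places the fire scar in 1892 − 553 = 1339 CE.

1339 CE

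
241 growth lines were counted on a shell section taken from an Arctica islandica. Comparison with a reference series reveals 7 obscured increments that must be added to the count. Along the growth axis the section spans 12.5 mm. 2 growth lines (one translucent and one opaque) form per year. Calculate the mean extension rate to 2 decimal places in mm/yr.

0.10 mm/yr

Adjusted count: 241 + 7 = 248 growth lines.
With 2 growth lines per year, 248 / 2 = 124 years.
Extension rate ≈ 12.5 / 124 = 0.10 mm/yr.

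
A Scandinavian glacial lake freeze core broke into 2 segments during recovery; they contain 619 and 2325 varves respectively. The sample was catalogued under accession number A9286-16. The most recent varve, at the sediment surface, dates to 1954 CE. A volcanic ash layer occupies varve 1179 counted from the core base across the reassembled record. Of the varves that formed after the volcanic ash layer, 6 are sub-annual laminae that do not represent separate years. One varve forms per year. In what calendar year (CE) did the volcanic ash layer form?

Total varves = 619 + 2325 = 2944.
2944 − 1179 = 1765 varves lie beyond the volcanic ash layer toward the sediment surface.
Removing the 6 false varves leaves 1765 − 6 = 1759 true varves beyond the volcanic ash layer.
The varve at the sediment surface is 1954 CE, so the volcanic ash layer dates to 1954 − 1759 = 195 CE.

195 CE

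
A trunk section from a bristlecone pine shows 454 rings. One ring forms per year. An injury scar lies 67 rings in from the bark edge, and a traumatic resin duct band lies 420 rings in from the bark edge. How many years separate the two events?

The two markers are separated by 420 − 67 = 353 rings.
At one ring per year, 353 years elapsed between them.

353 years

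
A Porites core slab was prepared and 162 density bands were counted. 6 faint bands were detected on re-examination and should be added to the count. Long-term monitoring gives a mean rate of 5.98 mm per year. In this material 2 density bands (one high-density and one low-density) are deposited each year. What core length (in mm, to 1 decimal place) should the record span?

502.3 mm

True density band count = 162 + 6 = 168.
168 density bands at 2 per year is 168 / 2 = 84 years.
84 years at 5.98 mm/year gives 5.98 × 84 = 502.3 mm.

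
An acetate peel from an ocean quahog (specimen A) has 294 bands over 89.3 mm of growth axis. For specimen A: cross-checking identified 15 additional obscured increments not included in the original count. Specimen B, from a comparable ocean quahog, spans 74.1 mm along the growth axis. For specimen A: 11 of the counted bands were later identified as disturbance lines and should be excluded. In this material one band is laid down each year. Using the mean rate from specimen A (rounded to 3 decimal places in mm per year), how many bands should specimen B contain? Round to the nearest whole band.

247 bands

Specimen A: adjusted count: 294 − 11 + 15 = 298 bands.
A: 89.3 mm over 298 years gives 89.3 / 298 ≈ 0.300 mm per year.
Specimen B: 74.1 mm / 0.300 mm per year = 247.00 years ≈ 247 bands.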